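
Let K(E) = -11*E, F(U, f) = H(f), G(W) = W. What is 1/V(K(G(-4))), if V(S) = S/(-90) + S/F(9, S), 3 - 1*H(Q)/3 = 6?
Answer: -45/242 ≈ -0.18595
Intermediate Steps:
H(Q) = -9 (H(Q) = 9 - 3*6 = 9 - 18 = -9)
F(U, f) = -9
V(S) = -11*S/90 (V(S) = S/(-90) + S/(-9) = S*(-1/90) + S*(-1/9) = -S/90 - S/9 = -11*S/90)
1/V(K(G(-4))) = 1/(-(-121)*(-4)/90) = 1/(-11/90*44) = 1/(-242/45) = -45/242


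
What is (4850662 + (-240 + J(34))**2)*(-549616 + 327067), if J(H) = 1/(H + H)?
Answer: -5050921106674101/4624 ≈ -1.0923e+12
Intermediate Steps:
J(H) = 1/(2*H)
(4850662 + (-240 + J(34))**2)*(-549616 + 327067) = (4850662 + (-240 + (1/2)/34)**2)*(-549616 + 327067) = (4850662 + (-240 + (1/2)*(1/34))**2)*(-222549) = (4850662 + (-240 + 1/68)**2)*(-222549) = (4850662 + (-16319/68)**2)*(-222549) = (4850662 + 266309761/4624)*(-222549) = (22695770849/4624)*(-222549) = -5050921106674101/4624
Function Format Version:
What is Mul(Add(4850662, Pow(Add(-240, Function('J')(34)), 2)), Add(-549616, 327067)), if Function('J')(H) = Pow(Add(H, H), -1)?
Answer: Rational(-5050921106674101, 4624) ≈ -1.0923e+12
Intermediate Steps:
Function('J')(H) = Mul(Rational(1, 2), Pow(H, -1)) (Function('J')(H) = Pow(Mul(2, H), -1) = Mul(Rational(1, 2), Pow(H, -1)))
Mul(Add(4850662, Pow(Add(-240, Function('J')(34)), 2)), Add(-549616, 327067)) = Mul(Add(4850662, Pow(Add(-240, Mul(Rational(1, 2), Pow(34, -1))), 2)), Add(-549616, 327067)) = Mul(Add(4850662, Pow(Add(-240, Mul(Rational(1, 2), Rational(1, 34))), 2)), -222549) = Mul(Add(4850662, Pow(Add(-240, Rational(1, 68)), 2)), -222549) = Mul(Add(4850662, Pow(Rational(-16319, 68), 2)), -222549) = Mul(Add(4850662, Rational(266309761, 4624)), -222549) = Mul(Rational(22695770849, 4624), -222549) = Rational(-5050921106674101, 4624)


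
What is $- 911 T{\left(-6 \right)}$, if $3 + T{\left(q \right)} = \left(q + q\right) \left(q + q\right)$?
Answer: $-128451$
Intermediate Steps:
$T{\left(q \right)} = -3 + 4 q^{2}$ ($T{\left(q \right)} = -3 + \left(q + q\right) \left(q + q\right) = -3 + 2 q 2 q = -3 + 4 q^{2}$)
$- 911 T{\left(-6 \right)} = - 911 \left(-3 + 4 \left(-6\right)^{2}\right) = - 911 \left(-3 + 4 \cdot 36\right) = - 911 \left(-3 + 144\right) = \left(-911\right) 141 = -128451$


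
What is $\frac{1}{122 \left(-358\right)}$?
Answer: $- \frac{1}{43676} \approx -2.2896 \cdot 10^{-5}$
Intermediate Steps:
$\frac{1}{122 \left(-358\right)} = \frac{1}{-43676} = - \frac{1}{43676}$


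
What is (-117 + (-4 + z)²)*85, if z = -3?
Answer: -5780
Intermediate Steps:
(-117 + (-4 + z)²)*85 = (-117 + (-4 - 3)²)*85 = (-117 + (-7)²)*85 = (-117 + 49)*85 = -68*85 = -5780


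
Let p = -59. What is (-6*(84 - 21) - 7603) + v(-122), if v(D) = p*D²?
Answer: -886137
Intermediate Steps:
v(D) = -59*D²
(-6*(84 - 21) - 7603) + v(-122) = (-6*(84 - 21) - 7603) - 59*(-122)² = (-6*63 - 7603) - 59*14884 = (-378 - 7603) - 878156 = -7981 - 878156 = -886137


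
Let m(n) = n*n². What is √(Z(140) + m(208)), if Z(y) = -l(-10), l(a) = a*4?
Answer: 2*√2249738 ≈ 2999.8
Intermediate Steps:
l(a) = 4*a
m(n) = n³
Z(y) = 40 (Z(y) = -4*(-10) = -1*(-40) = 40)
√(Z(140) + m(208)) = √(40 + 208³) = √(40 + 8998912) = √8998952 = 2*√2249738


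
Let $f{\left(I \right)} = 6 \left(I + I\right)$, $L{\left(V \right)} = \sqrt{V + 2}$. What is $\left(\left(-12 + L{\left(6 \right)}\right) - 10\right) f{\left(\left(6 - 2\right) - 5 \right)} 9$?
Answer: $2376 - 216 \sqrt{2} \approx 2070.5$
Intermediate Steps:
$L{\left(V \right)} = \sqrt{2 + V}$
$f{\left(I \right)} = 12 I$ ($f{\left(I \right)} = 6 \cdot 2 I = 12 I$)
$\left(\left(-12 + L{\left(6 \right)}\right) - 10\right) f{\left(\left(6 - 2\right) - 5 \right)} 9 = \left(\left(-12 + \sqrt{2 + 6}\right) - 10\right) 12 \left(\left(6 - 2\right) - 5\right) 9 = \left(\left(-12 + \sqrt{8}\right) - 10\right) 12 \left(4 - 5\right) 9 = \left(\left(-12 + 2 \sqrt{2}\right) - 10\right) 12 \left(-1\right) 9 = \left(-22 + 2 \sqrt{2}\right) \left(-12\right) 9 = \left(264 - 24 \sqrt{2}\right) 9 = 2376 - 216 \sqrt{2}$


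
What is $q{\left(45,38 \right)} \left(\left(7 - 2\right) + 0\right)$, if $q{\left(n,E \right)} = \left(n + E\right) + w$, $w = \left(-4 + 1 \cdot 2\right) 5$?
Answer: $365$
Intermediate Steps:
$w = -10$ ($w = \left(-4 + 2\right) 5 = \left(-2\right) 5 = -10$)
$q{\left(n,E \right)} = -10 + E + n$ ($q{\left(n,E \right)} = \left(n + E\right) - 10 = \left(E + n\right) - 10 = -10 + E + n$)
$q{\left(45,38 \right)} \left(\left(7 - 2\right) + 0\right) = \left(-10 + 38 + 45\right) \left(\left(7 - 2\right) + 0\right) = 73 \left(5 + 0\right) = 73 \cdot 5 = 365$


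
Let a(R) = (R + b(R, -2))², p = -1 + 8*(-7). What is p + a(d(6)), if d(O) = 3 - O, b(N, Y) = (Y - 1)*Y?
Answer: -48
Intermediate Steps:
b(N, Y) = Y*(-1 + Y) (b(N, Y) = (-1 + Y)*Y = Y*(-1 + Y))
p = -57 (p = -1 - 56 = -57)
a(R) = (6 + R)² (a(R) = (R - 2*(-1 - 2))² = (R - 2*(-3))² = (R + 6)² = (6 + R)²)
p + a(d(6)) = -57 + (6 + (3 - 1*6))² = -57 + (6 + (3 - 6))² = -57 + (6 - 3)² = -57 + 3² = -57 + 9 = -48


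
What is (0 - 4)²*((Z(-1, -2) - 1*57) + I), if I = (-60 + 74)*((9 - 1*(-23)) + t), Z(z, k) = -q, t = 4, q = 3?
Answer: 7104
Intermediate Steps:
Z(z, k) = -3 (Z(z, k) = -1*3 = -3)
I = 504 (I = (-60 + 74)*((9 - 1*(-23)) + 4) = 14*((9 + 23) + 4) = 14*(32 + 4) = 14*36 = 504)
(0 - 4)²*((Z(-1, -2) - 1*57) + I) = (0 - 4)²*((-3 - 1*57) + 504) = (-4)²*((-3 - 57) + 504) = 16*(-60 + 504) = 16*444 = 7104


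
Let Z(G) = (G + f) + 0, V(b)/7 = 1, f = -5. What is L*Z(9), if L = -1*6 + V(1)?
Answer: 4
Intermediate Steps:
V(b) = 7 (V(b) = 7*1 = 7)
Z(G) = -5 + G (Z(G) = (G - 5) + 0 = (-5 + G) + 0 = -5 + G)
L = 1 (L = -1*6 + 7 = -6 + 7 = 1)
L*Z(9) = 1*(-5 + 9) = 1*4 = 4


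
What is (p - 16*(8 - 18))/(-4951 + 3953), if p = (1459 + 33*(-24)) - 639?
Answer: -94/499 ≈ -0.18838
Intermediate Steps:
p = 28 (p = (1459 - 792) - 639 = 667 - 639 = 28)
(p - 16*(8 - 18))/(-4951 + 3953) = (28 - 16*(8 - 18))/(-4951 + 3953) = (28 - 16*(-10))/(-998) = (28 + 160)*(-1/998) = 188*(-1/998) = -94/499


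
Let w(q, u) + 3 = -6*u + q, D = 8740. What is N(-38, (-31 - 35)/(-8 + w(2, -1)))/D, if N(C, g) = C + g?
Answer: -4/2185 ≈ -0.0018307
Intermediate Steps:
w(q, u) = -3 + q - 6*u (w(q, u) = -3 + (-6*u + q) = -3 + (q - 6*u) = -3 + q - 6*u)
N(-38, (-31 - 35)/(-8 + w(2, -1)))/D = (-38 + (-31 - 35)/(-8 + (-3 + 2 - 6*(-1))))/8740 = (-38 - 66/(-8 + (-3 + 2 + 6)))*(1/8740) = (-38 - 66/(-8 + 5))*(1/8740) = (-38 - 66/(-3))*(1/8740) = (-38 - 66*(-1/3))*(1/8740) = (-38 + 22)*(1/8740) = -16*1/8740 = -4/2185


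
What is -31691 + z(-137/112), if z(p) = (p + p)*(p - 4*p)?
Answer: -198822259/6272 ≈ -31700.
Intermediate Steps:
z(p) = -6*p² (z(p) = (2*p)*(-3*p) = -6*p²)
-31691 + z(-137/112) = -31691 - 6*(-137/112)² = -31691 - 6*18769/12544 = -31691 - 56307/6272 = -198822259/6272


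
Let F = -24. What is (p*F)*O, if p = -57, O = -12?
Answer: -16416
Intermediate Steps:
(p*F)*O = -57*(-24)*(-12) = 1368*(-12) = -16416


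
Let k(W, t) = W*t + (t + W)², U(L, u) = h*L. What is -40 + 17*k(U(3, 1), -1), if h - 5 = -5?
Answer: -23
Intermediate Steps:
h = 0 (h = 5 - 5 = 0)
U(L, u) = 0 (U(L, u) = 0*L = 0)
k(W, t) = (W + t)² + W*t (k(W, t) = W*t + (W + t)² = (W + t)² + W*t)
-40 + 17*k(U(3, 1), -1) = -40 + 17*((0 - 1)² + 0*(-1)) = -40 + 17*((-1)² + 0) = -40 + 17*(1 + 0) = -40 + 17*1 = -40 + 17 = -23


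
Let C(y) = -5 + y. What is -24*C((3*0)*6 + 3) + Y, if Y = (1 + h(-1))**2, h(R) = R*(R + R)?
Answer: 57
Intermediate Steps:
h(R) = 2*R**2 (h(R) = R*(2*R) = 2*R**2)
Y = 9 (Y = (1 + 2*(-1)**2)**2 = (1 + 2*1)**2 = (1 + 2)**2 = 3**2 = 9)
-24*C((3*0)*6 + 3) + Y = -24*(-5 + ((3*0)*6 + 3)) + 9 = -24*(-5 + (0*6 + 3)) + 9 = -24*(-5 + (0 + 3)) + 9 = -24*(-5 + 3) + 9 = -24*(-2) + 9 = 48 + 9 = 57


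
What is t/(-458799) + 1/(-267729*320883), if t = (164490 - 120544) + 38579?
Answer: -214839294875878/1194402346481421 ≈ -0.17987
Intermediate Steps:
t = 82525 (t = 43946 + 38579 = 82525)
t/(-458799) + 1/(-267729*320883) = 82525/(-458799) + 1/(-267729*320883) = 82525*(-1/458799) - 1/267729*1/320883 = -82525/458799 - 1/85909684707 = -214839294875878/1194402346481421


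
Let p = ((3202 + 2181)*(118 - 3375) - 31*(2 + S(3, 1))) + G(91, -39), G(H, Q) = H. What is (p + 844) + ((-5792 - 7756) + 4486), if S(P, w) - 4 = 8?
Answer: -17540992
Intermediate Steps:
S(P, w) = 12 (S(P, w) = 4 + 8 = 12)
p = -17532774 (p = ((3202 + 2181)*(118 - 3375) - 31*(2 + 12)) + 91 = (5383*(-3257) - 31*14) + 91 = (-17532431 - 434) + 91 = -17532865 + 91 = -17532774)
(p + 844) + ((-5792 - 7756) + 4486) = (-17532774 + 844) + ((-5792 - 7756) + 4486) = -17531930 + (-13548 + 4486) = -17531930 - 9062 = -17540992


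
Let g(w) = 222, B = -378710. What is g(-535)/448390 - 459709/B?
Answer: 20621299213/16980977690 ≈ 1.2144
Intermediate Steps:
g(-535)/448390 - 459709/B = 222/448390 - 459709/(-378710) = 222*(1/448390) - 459709*(-1/378710) = 111/224195 + 459709/378710 = 20621299213/16980977690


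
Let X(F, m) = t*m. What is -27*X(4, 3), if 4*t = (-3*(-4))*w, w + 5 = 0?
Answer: 1215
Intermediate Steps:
w = -5 (w = -5 + 0 = -5)
t = -15 (t = (-3*(-4)*(-5))/4 = (12*(-5))/4 = (¼)*(-60) = -15)
X(F, m) = -15*m
-27*X(4, 3) = -(-405)*3 = -27*(-45) = 1215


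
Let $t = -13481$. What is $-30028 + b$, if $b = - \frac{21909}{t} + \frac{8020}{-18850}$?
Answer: $- \frac{58694737729}{1954745} \approx -30027.0$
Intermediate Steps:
$b = \frac{2345131}{1954745}$ ($b = - \frac{21909}{-13481} + \frac{8020}{-18850} = \left(-21909\right) \left(- \frac{1}{13481}\right) + 8020 \left(- \frac{1}{18850}\right) = \frac{21909}{13481} - \frac{802}{1885} = \frac{2345131}{1954745} \approx 1.1997$)
$-30028 + b = -30028 + \frac{2345131}{1954745} = - \frac{58694737729}{1954745}$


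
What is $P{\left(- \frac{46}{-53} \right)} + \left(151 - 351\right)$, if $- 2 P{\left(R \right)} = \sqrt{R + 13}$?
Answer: $-200 - \frac{7 \sqrt{795}}{106} \approx -201.86$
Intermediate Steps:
$P{\left(R \right)} = - \frac{\sqrt{13 + R}}{2}$ ($P{\left(R \right)} = - \frac{\sqrt{R + 13}}{2} = - \frac{\sqrt{13 + R}}{2}$)
$P{\left(- \frac{46}{-53} \right)} + \left(151 - 351\right) = - \frac{\sqrt{13 - \frac{46}{-53}}}{2} + \left(151 - 351\right) = - \frac{\sqrt{13 - - \frac{46}{53}}}{2} + \left(151 - 351\right) = - \frac{\sqrt{13 + \frac{46}{53}}}{2} - 200 = - \frac{\sqrt{\frac{735}{53}}}{2} - 200 = - \frac{\frac{7}{53} \sqrt{795}}{2} - 200 = - \frac{7 \sqrt{795}}{106} - 200 = -200 - \frac{7 \sqrt{795}}{106}$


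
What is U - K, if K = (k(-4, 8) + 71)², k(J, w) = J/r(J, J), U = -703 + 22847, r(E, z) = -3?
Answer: 152207/9 ≈ 16912.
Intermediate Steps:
U = 22144
k(J, w) = -J/3 (k(J, w) = J/(-3) = J*(-⅓) = -J/3)
K = 47089/9 (K = (-⅓*(-4) + 71)² = (4/3 + 71)² = (217/3)² = 47089/9 ≈ 5232.1)
U - K = 22144 - 1*47089/9 = 22144 - 47089/9 = 152207/9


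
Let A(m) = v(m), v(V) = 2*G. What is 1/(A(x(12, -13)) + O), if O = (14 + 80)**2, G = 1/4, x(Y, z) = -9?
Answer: 2/17673 ≈ 0.00011317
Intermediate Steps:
G = 1/4 ≈ 0.25000
v(V) = 1/2 (v(V) = 2*(1/4) = 1/2)
A(m) = 1/2
O = 8836 (O = 94**2 = 8836)
1/(A(x(12, -13)) + O) = 1/(1/2 + 8836) = 1/(17673/2) = 2/17673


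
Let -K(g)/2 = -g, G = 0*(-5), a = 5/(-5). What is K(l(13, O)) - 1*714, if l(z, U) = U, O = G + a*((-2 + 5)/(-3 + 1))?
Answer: -711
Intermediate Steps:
a = -1 (a = 5*(-⅕) = -1)
G = 0
O = 3/2 (O = 0 - (-2 + 5)/(-3 + 1) = 0 - 3/(-2) = 0 - 3*(-1)/2 = 0 - 1*(-3/2) = 0 + 3/2 = 3/2 ≈ 1.5000)
K(g) = 2*g (K(g) = -(-2)*g = 2*g)
K(l(13, O)) - 1*714 = 2*(3/2) - 1*714 = 3 - 714 = -711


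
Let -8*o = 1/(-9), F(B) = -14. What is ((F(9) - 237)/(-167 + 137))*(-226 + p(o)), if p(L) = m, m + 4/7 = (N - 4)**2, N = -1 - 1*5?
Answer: -111193/105 ≈ -1059.0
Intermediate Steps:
N = -6 (N = -1 - 5 = -6)
o = 1/72 (o = -1/8/(-9) = -1/8*(-1/9) = 1/72 ≈ 0.013889)
m = 696/7 (m = -4/7 + (-6 - 4)**2 = -4/7 + (-10)**2 = -4/7 + 100 = 696/7 ≈ 99.429)
p(L) = 696/7
((F(9) - 237)/(-167 + 137))*(-226 + p(o)) = ((-14 - 237)/(-167 + 137))*(-226 + 696/7) = -251/(-30)*(-886/7) = -251*(-1/30)*(-886/7) = (251/30)*(-886/7) = -111193/105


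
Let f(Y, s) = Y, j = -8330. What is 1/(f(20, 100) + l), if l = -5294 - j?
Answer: 1/3056 ≈ 0.00032723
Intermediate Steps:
l = 3036 (l = -5294 - 1*(-8330) = -5294 + 8330 = 3036)
1/(f(20, 100) + l) = 1/(20 + 3036) = 1/3056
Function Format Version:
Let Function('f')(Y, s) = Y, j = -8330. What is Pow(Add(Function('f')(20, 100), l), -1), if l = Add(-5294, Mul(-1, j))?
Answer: Rational(1, 3056) ≈ 0.00032723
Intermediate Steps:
l = 3036 (l = Add(-5294, Mul(-1, -8330)) = Add(-5294, 8330) = 3036)
Pow(Add(Function('f')(20, 100), l), -1) = Pow(Add(20, 3036), -1) = Pow(3056, -1) = Rational(1, 3056)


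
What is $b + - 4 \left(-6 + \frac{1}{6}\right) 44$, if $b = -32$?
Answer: $\frac{2984}{3} \approx 994.67$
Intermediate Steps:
$b + - 4 \left(-6 + \frac{1}{6}\right) 44 = -32 + - 4 \left(-6 + \frac{1}{6}\right) 44 = -32 + \left(-4\right) \left(- \frac{35}{6}\right) 44 = -32 + \frac{70}{3} \cdot 44 = -32 + \frac{3080}{3} = \frac{2984}{3}$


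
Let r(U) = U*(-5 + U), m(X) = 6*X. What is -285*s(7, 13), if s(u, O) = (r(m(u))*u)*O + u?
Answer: -40304985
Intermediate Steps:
s(u, O) = u + 6*O*u²*(-5 + 6*u) (s(u, O) = (((6*u)*(-5 + 6*u))*u)*O + u = ((6*u*(-5 + 6*u))*u)*O + u = (6*u²*(-5 + 6*u))*O + u = 6*O*u²*(-5 + 6*u) + u = u + 6*O*u²*(-5 + 6*u))
-285*s(7, 13) = -1995*(1 + 6*13*7*(-5 + 6*7)) = -1995*(1 + 6*13*7*(-5 + 42)) = -1995*(1 + 6*13*7*37) = -1995*(1 + 20202) = -1995*20203 = -285*141421 = -40304985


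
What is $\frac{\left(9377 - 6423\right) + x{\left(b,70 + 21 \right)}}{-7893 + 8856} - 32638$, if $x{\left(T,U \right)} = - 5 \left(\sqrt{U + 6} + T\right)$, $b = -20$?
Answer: $- \frac{10475780}{321} - \frac{5 \sqrt{97}}{963} \approx -32635.0$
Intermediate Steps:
$x{\left(T,U \right)} = - 5 T - 5 \sqrt{6 + U}$ ($x{\left(T,U \right)} = - 5 \left(\sqrt{6 + U} + T\right) = - 5 \left(T + \sqrt{6 + U}\right) = - 5 T - 5 \sqrt{6 + U}$)
$\frac{\left(9377 - 6423\right) + x{\left(b,70 + 21 \right)}}{-7893 + 8856} - 32638 = \frac{\left(9377 - 6423\right) - \left(-100 + 5 \sqrt{6 + \left(70 + 21\right)}\right)}{-7893 + 8856} - 32638 = \frac{2954 + \left(100 - 5 \sqrt{6 + 91}\right)}{963} - 32638 = \left(2954 + \left(100 - 5 \sqrt{97}\right)\right) \frac{1}{963} - 32638 = \left(3054 - 5 \sqrt{97}\right) \frac{1}{963} - 32638 = \left(\frac{1018}{321} - \frac{5 \sqrt{97}}{963}\right) - 32638 = - \frac{10475780}{321} - \frac{5 \sqrt{97}}{963}$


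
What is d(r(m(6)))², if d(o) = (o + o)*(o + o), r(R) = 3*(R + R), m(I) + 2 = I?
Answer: 5308416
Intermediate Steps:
m(I) = -2 + I
r(R) = 6*R (r(R) = 3*(2*R) = 6*R)
d(o) = 4*o² (d(o) = (2*o)*(2*o) = 4*o²)
d(r(m(6)))² = (4*(6*(-2 + 6))²)² = (4*(6*4)²)² = (4*24²)² = (4*576)² = 2304² = 5308416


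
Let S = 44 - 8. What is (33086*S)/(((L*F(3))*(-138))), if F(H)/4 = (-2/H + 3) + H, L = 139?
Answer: -148887/51152 ≈ -2.9107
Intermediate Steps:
F(H) = 12 - 8/H + 4*H (F(H) = 4*((-2/H + 3) + H) = 4*((3 - 2/H) + H) = 4*(3 + H - 2/H) = 12 - 8/H + 4*H)
S = 36
(33086*S)/(((L*F(3))*(-138))) = (33086*36)/(((139*(12 - 8/3 + 4*3))*(-138))) = 1191096/(((139*(12 - 8*1/3 + 12))*(-138))) = 1191096/(((139*(12 - 8/3 + 12))*(-138))) = 1191096/(((139*(64/3))*(-138))) = 1191096/(((8896/3)*(-138))) = 1191096/(-409216) = 1191096*(-1/409216) = -148887/51152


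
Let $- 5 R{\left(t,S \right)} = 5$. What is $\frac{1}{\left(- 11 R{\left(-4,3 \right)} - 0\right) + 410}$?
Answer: $\frac{1}{421} \approx 0.0023753$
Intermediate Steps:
$R{\left(t,S \right)} = -1$ ($R{\left(t,S \right)} = \left(- \frac{1}{5}\right) 5 = -1$)
$\frac{1}{\left(- 11 R{\left(-4,3 \right)} - 0\right) + 410} = \frac{1}{\left(\left(-11\right) \left(-1\right) - 0\right) + 410} = \frac{1}{\left(11 + \left(-1 + 1\right)\right) + 410} = \frac{1}{\left(11 + 0\right) + 410} = \frac{1}{11 + 410} = \frac{1}{421}$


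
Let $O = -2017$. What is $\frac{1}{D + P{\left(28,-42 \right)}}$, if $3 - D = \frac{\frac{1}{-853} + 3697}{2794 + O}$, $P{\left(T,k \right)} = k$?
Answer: $- \frac{220927}{9667333} \approx -0.022853$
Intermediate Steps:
$D = - \frac{388399}{220927}$ ($D = 3 - \frac{\frac{1}{-853} + 3697}{2794 - 2017} = 3 - \frac{- \frac{1}{853} + 3697}{777} = 3 - \frac{3153540}{853} \cdot \frac{1}{777} = 3 - \frac{1051180}{220927} = - \frac{388399}{220927} \approx -1.758$)
$\frac{1}{D + P{\left(28,-42 \right)}} = \frac{1}{- \frac{388399}{220927} - 42} = \frac{1}{- \frac{9667333}{220927}} = - \frac{220927}{9667333}$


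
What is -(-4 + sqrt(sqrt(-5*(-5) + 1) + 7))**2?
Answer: -(4 - sqrt(7 + sqrt(26)))**2 ≈ -0.27210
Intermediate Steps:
-(-4 + sqrt(sqrt(-5*(-5) + 1) + 7))**2 = -(-4 + sqrt(sqrt(25 + 1) + 7))**2 = -(-4 + sqrt(sqrt(26) + 7))**2 = -(-4 + sqrt(7 + sqrt(26)))**2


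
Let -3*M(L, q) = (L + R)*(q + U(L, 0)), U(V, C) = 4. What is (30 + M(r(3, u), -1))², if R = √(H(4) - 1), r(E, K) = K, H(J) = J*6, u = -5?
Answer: (35 - √23)² ≈ 912.29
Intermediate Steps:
H(J) = 6*J
R = √23 (R = √(6*4 - 1) = √(24 - 1) = √23 ≈ 4.7958)
M(L, q) = -(4 + q)*(L + √23)/3 (M(L, q) = -(L + √23)*(q + 4)/3 = -(L + √23)*(4 + q)/3 = -(4 + q)*(L + √23)/3)
(30 + M(r(3, u), -1))² = (30 + (-4/3*(-5) - 4*√23/3 - ⅓*(-5)*(-1) - ⅓*(-1)*√23))² = (30 + (20/3 - 4*√23/3 - 5/3 + √23/3))² = (30 + (5 - √23))² = (35 - √23)²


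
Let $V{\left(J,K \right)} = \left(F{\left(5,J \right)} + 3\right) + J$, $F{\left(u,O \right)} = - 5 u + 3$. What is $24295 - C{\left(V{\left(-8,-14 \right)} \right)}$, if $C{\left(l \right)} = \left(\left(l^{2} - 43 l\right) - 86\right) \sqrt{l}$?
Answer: $24295 - 5412 i \sqrt{3} \approx 24295.0 - 9373.9 i$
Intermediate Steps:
$F{\left(u,O \right)} = 3 - 5 u$
$V{\left(J,K \right)} = -19 + J$ ($V{\left(J,K \right)} = \left(\left(3 - 25\right) + 3\right) + J = \left(-22 + 3\right) + J = -19 + J$)
$C{\left(l \right)} = \sqrt{l} \left(-86 + l^{2} - 43 l\right)$ ($C{\left(l \right)} = \left(-86 + l^{2} - 43 l\right) \sqrt{l} = \sqrt{l} \left(-86 + l^{2} - 43 l\right)$)
$24295 - C{\left(V{\left(-8,-14 \right)} \right)} = 24295 - \sqrt{-19 - 8} \left(-86 + \left(-19 - 8\right)^{2} - 43 \left(-19 - 8\right)\right) = 24295 - \sqrt{-27} \left(-86 + \left(-27\right)^{2} - -1161\right) = 24295 - 3 i \sqrt{3} \left(-86 + 729 + 1161\right) = 24295 - 3 i \sqrt{3} \cdot 1804 = 24295 - 5412 i \sqrt{3}$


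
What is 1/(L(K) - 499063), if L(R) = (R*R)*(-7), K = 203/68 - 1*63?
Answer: -4624/2424249239 ≈ -1.9074e-6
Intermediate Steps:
K = -4081/68 (K = 203*(1/68) - 63 = 203/68 - 63 = -4081/68 ≈ -60.015)
L(R) = -7*R² (L(R) = R²*(-7) = -7*R²)
1/(L(K) - 499063) = 1/(-7*(-4081/68)² - 499063) = 1/(-7*16654561/4624 - 499063) = 1/(-116581927/4624 - 499063) = 1/(-2424249239/4624) = -4624/2424249239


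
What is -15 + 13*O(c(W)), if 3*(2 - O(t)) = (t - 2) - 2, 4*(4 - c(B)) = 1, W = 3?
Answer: 145/12 ≈ 12.083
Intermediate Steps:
c(B) = 15/4 (c(B) = 4 - 1/4*1 = 4 - 1/4 = 15/4)
O(t) = 10/3 - t/3 (O(t) = 2 - ((t - 2) - 2)/3 = 2 - ((-2 + t) - 2)/3 = 2 - (-4 + t)/3 = 2 + (4/3 - t/3) = 10/3 - t/3)
-15 + 13*O(c(W)) = -15 + 13*(10/3 - 1/3*15/4) = -15 + 13*(10/3 - 5/4) = -15 + 13*(25/12) = -15 + 325/12 = 145/12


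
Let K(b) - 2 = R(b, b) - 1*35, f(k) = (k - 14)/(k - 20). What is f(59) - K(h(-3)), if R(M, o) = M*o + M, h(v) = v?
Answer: 366/13 ≈ 28.154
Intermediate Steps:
f(k) = (-14 + k)/(-20 + k)
R(M, o) = M + M*o
K(b) = -33 + b*(1 + b) (K(b) = 2 + (b*(1 + b) - 1*35) = 2 + (b*(1 + b) - 35) = 2 + (-35 + b*(1 + b)) = -33 + b*(1 + b))
f(59) - K(h(-3)) = (-14 + 59)/(-20 + 59) - (-33 - 3*(1 - 3)) = 45/39 - (-33 - 3*(-2)) = (1/39)*45 - (-33 + 6) = 15/13 - 1*(-27) = 15/13 + 27 = 366/13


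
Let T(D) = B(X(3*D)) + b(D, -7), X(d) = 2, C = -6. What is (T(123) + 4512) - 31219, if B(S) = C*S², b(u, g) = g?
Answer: -26738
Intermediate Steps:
B(S) = -6*S²
T(D) = -31 (T(D) = -6*2² - 7 = -6*4 - 7 = -24 - 7 = -31)
(T(123) + 4512) - 31219 = (-31 + 4512) - 31219 = 4481 - 31219 = -26738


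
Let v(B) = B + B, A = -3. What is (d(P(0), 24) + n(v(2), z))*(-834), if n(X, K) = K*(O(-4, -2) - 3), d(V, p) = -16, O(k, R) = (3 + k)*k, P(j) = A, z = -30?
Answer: 38364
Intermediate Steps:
P(j) = -3
v(B) = 2*B
O(k, R) = k*(3 + k)
n(X, K) = K (n(X, K) = K*(-4*(3 - 4) - 3) = K*(-4*(-1) - 3) = K*(4 - 3) = K*1 = K)
(d(P(0), 24) + n(v(2), z))*(-834) = (-16 - 30)*(-834) = -46*(-834) = 38364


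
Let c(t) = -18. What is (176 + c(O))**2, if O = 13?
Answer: 24964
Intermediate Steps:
(176 + c(O))**2 = (176 - 18)**2 = 158**2 = 24964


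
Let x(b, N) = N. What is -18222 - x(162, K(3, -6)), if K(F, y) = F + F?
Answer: -18228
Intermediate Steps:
K(F, y) = 2*F
-18222 - x(162, K(3, -6)) = -18222 - 2*3 = -18222 - 1*6 = -18222 - 6 = -18228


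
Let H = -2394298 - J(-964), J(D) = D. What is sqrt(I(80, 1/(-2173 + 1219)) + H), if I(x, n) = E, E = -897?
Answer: I*sqrt(2394231) ≈ 1547.3*I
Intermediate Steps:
I(x, n) = -897
H = -2393334 (H = -2394298 - 1*(-964) = -2394298 + 964 = -2393334)
sqrt(I(80, 1/(-2173 + 1219)) + H) = sqrt(-897 - 2393334) = sqrt(-2394231) = I*sqrt(2394231)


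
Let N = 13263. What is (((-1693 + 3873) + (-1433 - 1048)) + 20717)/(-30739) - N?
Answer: -407711773/30739 ≈ -13264.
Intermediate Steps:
(((-1693 + 3873) + (-1433 - 1048)) + 20717)/(-30739) - N = (((-1693 + 3873) + (-1433 - 1048)) + 20717)/(-30739) - 1*13263 = ((2180 - 2481) + 20717)*(-1/30739) - 13263 = (-301 + 20717)*(-1/30739) - 13263 = 20416*(-1/30739) - 13263 = -20416/30739 - 13263 = -407711773/30739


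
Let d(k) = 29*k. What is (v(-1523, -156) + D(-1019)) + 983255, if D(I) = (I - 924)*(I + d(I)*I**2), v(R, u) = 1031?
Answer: 59620192249276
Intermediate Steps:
D(I) = (-924 + I)*(I + 29*I**3) (D(I) = (I - 924)*(I + (29*I)*I**2) = (-924 + I)*(I + 29*I**3))
(v(-1523, -156) + D(-1019)) + 983255 = (1031 - 1019*(-924 - 1019 - 26796*(-1019)**2 + 29*(-1019)**3)) + 983255 = (1031 - 1019*(-924 - 1019 - 26796*1038361 + 29*(-1058089859))) + 983255 = (1031 - 1019*(-924 - 1019 - 27823921356 - 30684605911)) + 983255 = (1031 - 1019*(-58508529210)) + 983255 = (1031 + 59620191264990) + 983255 = 59620191266021 + 983255 = 59620192249276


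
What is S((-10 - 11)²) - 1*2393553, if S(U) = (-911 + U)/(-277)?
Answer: -663013711/277 ≈ -2.3936e+6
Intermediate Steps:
S(U) = 911/277 - U/277 (S(U) = (-911 + U)*(-1/277) = 911/277 - U/277)
S((-10 - 11)²) - 1*2393553 = (911/277 - (-10 - 11)²/277) - 1*2393553 = (911/277 - 1/277*(-21)²) - 2393553 = (911/277 - 1/277*441) - 2393553 = (911/277 - 441/277) - 2393553 = 470/277 - 2393553 = -663013711/277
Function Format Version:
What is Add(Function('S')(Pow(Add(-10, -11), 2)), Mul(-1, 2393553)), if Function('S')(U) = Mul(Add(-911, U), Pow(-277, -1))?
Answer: Rational(-663013711, 277) ≈ -2.3936e+6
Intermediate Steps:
Function('S')(U) = Add(Rational(911, 277), Mul(Rational(-1, 277), U)) (Function('S')(U) = Mul(Add(-911, U), Rational(-1, 277)) = Add(Rational(911, 277), Mul(Rational(-1, 277), U)))
Add(Function('S')(Pow(Add(-10, -11), 2)), Mul(-1, 2393553)) = Add(Add(Rational(911, 277), Mul(Rational(-1, 277), Pow(Add(-10, -11), 2))), Mul(-1, 2393553)) = Add(Add(Rational(911, 277), Mul(Rational(-1, 277), Pow(-21, 2))), -2393553) = Add(Add(Rational(911, 277), Mul(Rational(-1, 277), 441)), -2393553) = Add(Add(Rational(911, 277), Rational(-441, 277)), -2393553) = Add(Rational(470, 277), -2393553) = Rational(-663013711, 277)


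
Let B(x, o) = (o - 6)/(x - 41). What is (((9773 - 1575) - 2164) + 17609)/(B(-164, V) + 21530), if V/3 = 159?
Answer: 4846815/4413179 ≈ 1.0983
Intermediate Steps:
V = 477 (V = 3*159 = 477)
B(x, o) = (-6 + o)/(-41 + x)
(((9773 - 1575) - 2164) + 17609)/(B(-164, V) + 21530) = (((9773 - 1575) - 2164) + 17609)/((-6 + 477)/(-41 - 164) + 21530) = ((8198 - 2164) + 17609)/(471/(-205) + 21530) = (6034 + 17609)/(-1/205*471 + 21530) = 23643/(-471/205 + 21530) = 23643/(4413179/205) = 23643*(205/4413179) = 4846815/4413179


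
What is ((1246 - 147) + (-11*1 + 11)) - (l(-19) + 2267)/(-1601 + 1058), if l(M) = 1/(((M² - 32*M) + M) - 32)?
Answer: 549904033/498474 ≈ 1103.2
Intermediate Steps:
l(M) = 1/(-32 + M² - 31*M) (l(M) = 1/((M² - 31*M) - 32) = 1/(-32 + M² - 31*M))
((1246 - 147) + (-11*1 + 11)) - (l(-19) + 2267)/(-1601 + 1058) = ((1246 - 147) + (-11*1 + 11)) - (1/(-32 + (-19)² - 31*(-19)) + 2267)/(-1601 + 1058) = (1099 + (-11 + 11)) - (1/(-32 + 361 + 589) + 2267)/(-543) = (1099 + 0) - (1/918 + 2267)*(-1)/543 = 1099 - (1/918 + 2267)*(-1)/543 = 1099 - 2081107*(-1)/(918*543) = 1099 - 1*(-2081107/498474) = 1099 + 2081107/498474 = 549904033/498474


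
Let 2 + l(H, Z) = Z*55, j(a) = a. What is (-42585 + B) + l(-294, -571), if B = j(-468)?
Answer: -74460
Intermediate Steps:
l(H, Z) = -2 + 55*Z (l(H, Z) = -2 + Z*55 = -2 + 55*Z)
B = -468
(-42585 + B) + l(-294, -571) = (-42585 - 468) + (-2 + 55*(-571)) = -43053 + (-2 - 31405) = -43053 - 31407 = -74460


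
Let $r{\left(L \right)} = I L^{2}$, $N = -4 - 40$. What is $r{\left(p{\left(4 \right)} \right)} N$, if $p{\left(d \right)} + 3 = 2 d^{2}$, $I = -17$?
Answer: $629068$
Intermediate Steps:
$p{\left(d \right)} = -3 + 2 d^{2}$
$N = -44$ ($N = -4 - 40 = -44$)
$r{\left(L \right)} = - 17 L^{2}$
$r{\left(p{\left(4 \right)} \right)} N = - 17 \left(-3 + 2 \cdot 4^{2}\right)^{2} \left(-44\right) = - 17 \left(-3 + 2 \cdot 16\right)^{2} \left(-44\right) = - 17 \left(-3 + 32\right)^{2} \left(-44\right) = - 17 \cdot 29^{2} \left(-44\right) = \left(-17\right) 841 \left(-44\right) = \left(-14297\right) \left(-44\right) = 629068$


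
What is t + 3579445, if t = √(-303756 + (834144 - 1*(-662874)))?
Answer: 3579445 + √1193262 ≈ 3.5805e+6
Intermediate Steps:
t = √1193262 (t = √(-303756 + (834144 + 662874)) = √(-303756 + 1497018) = √1193262 ≈ 1092.4)
t + 3579445 = √1193262 + 3579445 = 3579445 + √1193262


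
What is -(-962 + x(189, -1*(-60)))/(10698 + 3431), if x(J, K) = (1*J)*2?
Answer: 584/14129 ≈ 0.041333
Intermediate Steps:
x(J, K) = 2*J (x(J, K) = J*2 = 2*J)
-(-962 + x(189, -1*(-60)))/(10698 + 3431) = -(-962 + 2*189)/(10698 + 3431) = -(-962 + 378)/14129 = -(-584)/14129 = -1*(-584/14129) = 584/14129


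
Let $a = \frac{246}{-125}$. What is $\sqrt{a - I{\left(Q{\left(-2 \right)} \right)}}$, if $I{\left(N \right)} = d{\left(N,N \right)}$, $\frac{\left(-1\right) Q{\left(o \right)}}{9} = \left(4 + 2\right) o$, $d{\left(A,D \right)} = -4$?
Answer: $\frac{\sqrt{1270}}{25} \approx 1.4255$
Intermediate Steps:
$Q{\left(o \right)} = - 54 o$ ($Q{\left(o \right)} = - 9 \left(4 + 2\right) o = - 9 \cdot 6 o = - 54 o$)
$I{\left(N \right)} = -4$
$a = - \frac{246}{125}$ ($a = 246 \left(- \frac{1}{125}\right) = - \frac{246}{125} \approx -1.968$)
$\sqrt{a - I{\left(Q{\left(-2 \right)} \right)}} = \sqrt{- \frac{246}{125} - -4} = \sqrt{- \frac{246}{125} + 4} = \sqrt{\frac{254}{125}} = \frac{\sqrt{1270}}{25}$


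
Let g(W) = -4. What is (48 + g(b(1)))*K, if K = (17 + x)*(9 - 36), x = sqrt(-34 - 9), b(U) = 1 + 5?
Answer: -20196 - 1188*I*sqrt(43) ≈ -20196.0 - 7790.2*I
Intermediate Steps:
b(U) = 6
x = I*sqrt(43) (x = sqrt(-43) = I*sqrt(43) ≈ 6.5574*I)
K = -459 - 27*I*sqrt(43) (K = (17 + I*sqrt(43))*(9 - 36) = (17 + I*sqrt(43))*(-27) = -459 - 27*I*sqrt(43) ≈ -459.0 - 177.05*I)
(48 + g(b(1)))*K = (48 - 4)*(-459 - 27*I*sqrt(43)) = 44*(-459 - 27*I*sqrt(43)) = -20196 - 1188*I*sqrt(43)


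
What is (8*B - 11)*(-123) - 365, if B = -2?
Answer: 2956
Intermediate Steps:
(8*B - 11)*(-123) - 365 = (8*(-2) - 11)*(-123) - 365 = (-16 - 11)*(-123) - 365 = -27*(-123) - 365 = 3321 - 365 = 2956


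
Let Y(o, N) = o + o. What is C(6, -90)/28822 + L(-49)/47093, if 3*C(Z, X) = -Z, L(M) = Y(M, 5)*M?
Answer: 69154529/678657223 ≈ 0.10190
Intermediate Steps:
Y(o, N) = 2*o
L(M) = 2*M**2 (L(M) = (2*M)*M = 2*M**2)
C(Z, X) = -Z/3 (C(Z, X) = (-Z)/3 = -Z/3)
C(6, -90)/28822 + L(-49)/47093 = -1/3*6/28822 + (2*(-49)**2)/47093 = -2*1/28822 + (2*2401)*(1/47093) = -1/14411 + 4802*(1/47093) = -1/14411 + 4802/47093 = 69154529/678657223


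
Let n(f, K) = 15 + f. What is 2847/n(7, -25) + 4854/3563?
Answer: 10250649/78386 ≈ 130.77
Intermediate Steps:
2847/n(7, -25) + 4854/3563 = 2847/(15 + 7) + 4854/3563 = 2847/22 + 4854*(1/3563) = 2847*(1/22) + 4854/3563 = 2847/22 + 4854/3563 = 10250649/78386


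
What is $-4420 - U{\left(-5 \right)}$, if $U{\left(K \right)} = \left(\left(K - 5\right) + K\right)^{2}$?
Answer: $-4645$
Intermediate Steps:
$U{\left(K \right)} = \left(-5 + 2 K\right)^{2}$ ($U{\left(K \right)} = \left(\left(-5 + K\right) + K\right)^{2} = \left(-5 + 2 K\right)^{2}$)
$-4420 - U{\left(-5 \right)} = -4420 - \left(-5 + 2 \left(-5\right)\right)^{2} = -4420 - \left(-5 - 10\right)^{2} = -4420 - \left(-15\right)^{2} = -4420 - 225 = -4645$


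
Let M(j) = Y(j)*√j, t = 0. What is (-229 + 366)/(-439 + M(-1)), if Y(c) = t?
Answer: -137/439 ≈ -0.31207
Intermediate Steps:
Y(c) = 0
M(j) = 0 (M(j) = 0*√j = 0)
(-229 + 366)/(-439 + M(-1)) = (-229 + 366)/(-439 + 0) = 137/(-439) = 137*(-1/439) = -137/439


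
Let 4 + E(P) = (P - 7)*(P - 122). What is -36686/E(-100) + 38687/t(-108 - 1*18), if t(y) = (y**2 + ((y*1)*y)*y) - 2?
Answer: -36861128311/23565961250 ≈ -1.5642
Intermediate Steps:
E(P) = -4 + (-122 + P)*(-7 + P) (E(P) = -4 + (P - 7)*(P - 122) = -4 + (-7 + P)*(-122 + P) = -4 + (-122 + P)*(-7 + P))
t(y) = -2 + y**2 + y**3 (t(y) = (y**2 + (y*y)*y) - 2 = (y**2 + y**2*y) - 2 = (y**2 + y**3) - 2 = -2 + y**2 + y**3)
-36686/E(-100) + 38687/t(-108 - 1*18) = -36686/(850 + (-100)**2 - 129*(-100)) + 38687/(-2 + (-108 - 1*18)**2 + (-108 - 1*18)**3) = -36686/(850 + 10000 + 12900) + 38687/(-2 + (-108 - 18)**2 + (-108 - 18)**3) = -36686/23750 + 38687/(-2 + (-126)**2 + (-126)**3) = -36686*1/23750 + 38687/(-2 + 15876 - 2000376) = -18343/11875 + 38687/(-1984502) = -18343/11875 + 38687*(-1/1984502) = -18343/11875 - 38687/1984502 = -36861128311/23565961250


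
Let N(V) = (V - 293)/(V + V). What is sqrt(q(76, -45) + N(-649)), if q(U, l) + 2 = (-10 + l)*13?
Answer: I*sqrt(301695438)/649 ≈ 26.763*I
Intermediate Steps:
q(U, l) = -132 + 13*l (q(U, l) = -2 + (-10 + l)*13 = -2 + (-130 + 13*l) = -132 + 13*l)
N(V) = (-293 + V)/(2*V) (N(V) = (-293 + V)/((2*V)) = (-293 + V)*(1/(2*V)) = (-293 + V)/(2*V))
sqrt(q(76, -45) + N(-649)) = sqrt((-132 + 13*(-45)) + (1/2)*(-293 - 649)/(-649)) = sqrt((-132 - 585) + (1/2)*(-1/649)*(-942)) = sqrt(-717 + 471/649) = sqrt(-464862/649) = I*sqrt(301695438)/649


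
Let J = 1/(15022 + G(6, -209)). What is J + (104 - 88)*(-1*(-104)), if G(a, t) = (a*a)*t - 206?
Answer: 12133889/7292 ≈ 1664.0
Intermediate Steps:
G(a, t) = -206 + t*a**2 (G(a, t) = a**2*t - 206 = t*a**2 - 206 = -206 + t*a**2)
J = 1/7292 (J = 1/(15022 + (-206 - 209*6**2)) = 1/(15022 + (-206 - 209*36)) = 1/(15022 + (-206 - 7524)) = 1/(15022 - 7730) = 1/7292 ≈ 0.00013714)
J + (104 - 88)*(-1*(-104)) = 1/7292 + (104 - 88)*(-1*(-104)) = 1/7292 + 16*104 = 1/7292 + 1664 = 12133889/7292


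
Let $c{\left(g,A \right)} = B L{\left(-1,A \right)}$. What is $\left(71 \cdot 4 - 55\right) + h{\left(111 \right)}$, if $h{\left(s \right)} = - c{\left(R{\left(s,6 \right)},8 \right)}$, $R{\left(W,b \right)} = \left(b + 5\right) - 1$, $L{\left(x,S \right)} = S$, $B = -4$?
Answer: $261$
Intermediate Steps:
$R{\left(W,b \right)} = 4 + b$ ($R{\left(W,b \right)} = \left(5 + b\right) - 1 = 4 + b$)
$c{\left(g,A \right)} = - 4 A$
$h{\left(s \right)} = 32$ ($h{\left(s \right)} = - \left(-4\right) 8 = \left(-1\right) \left(-32\right) = 32$)
$\left(71 \cdot 4 - 55\right) + h{\left(111 \right)} = \left(71 \cdot 4 - 55\right) + 32 = \left(284 - 55\right) + 32 = 229 + 32 = 261$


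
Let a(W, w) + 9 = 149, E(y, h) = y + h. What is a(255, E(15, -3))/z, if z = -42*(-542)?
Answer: 5/813 ≈ 0.0061501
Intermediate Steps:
E(y, h) = h + y
a(W, w) = 140 (a(W, w) = -9 + 149 = 140)
z = 22764
a(255, E(15, -3))/z = 140/22764 = 140*(1/22764) = 5/813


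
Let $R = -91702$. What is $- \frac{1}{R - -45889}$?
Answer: $\frac{1}{45813} \approx 2.1828 \cdot 10^{-5}$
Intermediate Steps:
$- \frac{1}{R - -45889} = - \frac{1}{-91702 - -45889} = - \frac{1}{-91702 + 45889} = - \frac{1}{-45813} = \left(-1\right) \left(- \frac{1}{45813}\right) = \frac{1}{45813}$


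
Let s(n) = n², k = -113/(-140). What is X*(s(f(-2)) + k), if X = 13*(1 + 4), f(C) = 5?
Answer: 46969/28 ≈ 1677.5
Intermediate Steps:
k = 113/140 (k = -113*(-1/140) = 113/140 ≈ 0.80714)
X = 65 (X = 13*5 = 65)
X*(s(f(-2)) + k) = 65*(5² + 113/140) = 65*(25 + 113/140) = 65*(3613/140) = 46969/28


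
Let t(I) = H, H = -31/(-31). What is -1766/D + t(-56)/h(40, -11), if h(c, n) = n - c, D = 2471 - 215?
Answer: -5129/6392 ≈ -0.80241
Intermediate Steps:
D = 2256
H = 1 (H = -31*(-1/31) = 1)
t(I) = 1
-1766/D + t(-56)/h(40, -11) = -1766/2256 + 1/(-11 - 1*40) = -1766*1/2256 + 1/(-11 - 40) = -883/1128 + 1/(-51) = -883/1128 + 1*(-1/51) = -883/1128 - 1/51 = -5129/6392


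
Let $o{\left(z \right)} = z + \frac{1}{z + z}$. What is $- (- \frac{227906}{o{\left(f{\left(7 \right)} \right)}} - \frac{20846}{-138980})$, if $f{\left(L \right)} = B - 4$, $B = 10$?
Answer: $\frac{2603362937}{69490} \approx 37464.0$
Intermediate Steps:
$f{\left(L \right)} = 6$ ($f{\left(L \right)} = 10 - 4 = 6$)
$o{\left(z \right)} = z + \frac{1}{2 z}$
$- (- \frac{227906}{o{\left(f{\left(7 \right)} \right)}} - \frac{20846}{-138980}) = - (- \frac{227906}{6 + \frac{1}{2 \cdot 6}} - \frac{20846}{-138980}) = - (- \frac{227906}{6 + \frac{1}{2} \cdot \frac{1}{6}} - - \frac{10423}{69490}) = - (- \frac{227906}{6 + \frac{1}{12}} + \frac{10423}{69490}) = - (- \frac{227906}{\frac{73}{12}} + \frac{10423}{69490}) = - (\left(-227906\right) \frac{12}{73} + \frac{10423}{69490}) = - (-37464 + \frac{10423}{69490}) = \left(-1\right) \left(- \frac{2603362937}{69490}\right) = \frac{2603362937}{69490}$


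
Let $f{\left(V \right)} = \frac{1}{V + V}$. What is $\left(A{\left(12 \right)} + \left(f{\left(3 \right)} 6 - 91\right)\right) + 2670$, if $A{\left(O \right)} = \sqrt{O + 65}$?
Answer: $2580 + \sqrt{77} \approx 2588.8$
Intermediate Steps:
$A{\left(O \right)} = \sqrt{65 + O}$
$f{\left(V \right)} = \frac{1}{2 V}$
$\left(A{\left(12 \right)} + \left(f{\left(3 \right)} 6 - 91\right)\right) + 2670 = \left(\sqrt{65 + 12} - \left(91 - \frac{1}{2 \cdot 3} \cdot 6\right)\right) + 2670 = \left(\sqrt{77} - \left(91 - \frac{1}{2} \cdot \frac{1}{3} \cdot 6\right)\right) + 2670 = \left(\sqrt{77} + \left(\frac{1}{6} \cdot 6 - 91\right)\right) + 2670 = \left(\sqrt{77} + \left(1 - 91\right)\right) + 2670 = \left(\sqrt{77} - 90\right) + 2670 = \left(-90 + \sqrt{77}\right) + 2670 = 2580 + \sqrt{77}$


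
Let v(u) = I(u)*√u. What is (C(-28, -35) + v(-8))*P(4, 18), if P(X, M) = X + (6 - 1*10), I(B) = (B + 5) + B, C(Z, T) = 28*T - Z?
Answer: 0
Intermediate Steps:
C(Z, T) = -Z + 28*T
I(B) = 5 + 2*B (I(B) = (5 + B) + B = 5 + 2*B)
P(X, M) = -4 + X (P(X, M) = X + (6 - 10) = X - 4 = -4 + X)
v(u) = √u*(5 + 2*u) (v(u) = (5 + 2*u)*√u = √u*(5 + 2*u))
(C(-28, -35) + v(-8))*P(4, 18) = ((-1*(-28) + 28*(-35)) + √(-8)*(5 + 2*(-8)))*(-4 + 4) = ((28 - 980) + (2*I*√2)*(5 - 16))*0 = (-952 + (2*I*√2)*(-11))*0 = (-952 - 22*I*√2)*0 = 0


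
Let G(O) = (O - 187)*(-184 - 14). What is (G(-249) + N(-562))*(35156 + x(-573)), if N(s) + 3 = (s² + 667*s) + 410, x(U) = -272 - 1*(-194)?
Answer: 972537550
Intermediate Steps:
x(U) = -78 (x(U) = -272 + 194 = -78)
G(O) = 37026 - 198*O (G(O) = (-187 + O)*(-198) = 37026 - 198*O)
N(s) = 407 + s² + 667*s (N(s) = -3 + ((s² + 667*s) + 410) = -3 + (410 + s² + 667*s) = 407 + s² + 667*s)
(G(-249) + N(-562))*(35156 + x(-573)) = ((37026 - 198*(-249)) + (407 + (-562)² + 667*(-562)))*(35156 - 78) = ((37026 + 49302) + (407 + 315844 - 374854))*35078 = (86328 - 58603)*35078 = 27725*35078 = 972537550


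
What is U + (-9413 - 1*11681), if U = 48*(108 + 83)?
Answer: -11926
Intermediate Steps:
U = 9168 (U = 48*191 = 9168)
U + (-9413 - 1*11681) = 9168 + (-9413 - 1*11681) = 9168 + (-9413 - 11681) = 9168 - 21094 = -11926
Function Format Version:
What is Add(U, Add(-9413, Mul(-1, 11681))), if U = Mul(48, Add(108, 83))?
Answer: -11926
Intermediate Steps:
U = 9168 (U = Mul(48, 191) = 9168)
Add(U, Add(-9413, Mul(-1, 11681))) = Add(9168, Add(-9413, Mul(-1, 11681))) = Add(9168, Add(-9413, -11681)) = Add(9168, -21094) = -11926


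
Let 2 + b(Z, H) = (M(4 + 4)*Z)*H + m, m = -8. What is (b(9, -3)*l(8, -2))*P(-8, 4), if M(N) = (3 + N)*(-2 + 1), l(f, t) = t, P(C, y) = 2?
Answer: -1148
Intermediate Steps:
M(N) = -3 - N (M(N) = (3 + N)*(-1) = -3 - N)
b(Z, H) = -10 - 11*H*Z (b(Z, H) = -2 + (((-3 - (4 + 4))*Z)*H - 8) = -2 + (((-3 - 1*8)*Z)*H - 8) = -2 + (((-3 - 8)*Z)*H - 8) = -2 + ((-11*Z)*H - 8) = -2 + (-11*H*Z - 8) = -2 + (-8 - 11*H*Z) = -10 - 11*H*Z)
(b(9, -3)*l(8, -2))*P(-8, 4) = ((-10 - 11*(-3)*9)*(-2))*2 = ((-10 + 297)*(-2))*2 = (287*(-2))*2 = -574*2 = -1148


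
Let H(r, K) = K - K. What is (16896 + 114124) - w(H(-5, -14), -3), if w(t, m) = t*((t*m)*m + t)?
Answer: 131020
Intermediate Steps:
H(r, K) = 0
w(t, m) = t*(t + t*m**2) (w(t, m) = t*((m*t)*m + t) = t*(t*m**2 + t) = t*(t + t*m**2))
(16896 + 114124) - w(H(-5, -14), -3) = (16896 + 114124) - 0**2*(1 + (-3)**2) = 131020 - 0*(1 + 9) = 131020 - 0*10 = 131020 - 1*0 = 131020 + 0 = 131020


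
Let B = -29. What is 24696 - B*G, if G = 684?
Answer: 44532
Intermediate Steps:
24696 - B*G = 24696 - (-29)*684 = 24696 - 1*(-19836) = 24696 + 19836 = 44532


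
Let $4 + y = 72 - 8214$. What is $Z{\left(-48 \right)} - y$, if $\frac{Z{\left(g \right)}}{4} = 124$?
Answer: $8642$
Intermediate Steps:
$Z{\left(g \right)} = 496$ ($Z{\left(g \right)} = 4 \cdot 124 = 496$)
$y = -8146$ ($y = -4 + \left(72 - 8214\right) = -4 - 8142 = -8146$)
$Z{\left(-48 \right)} - y = 496 - -8146 = 496 + 8146 = 8642$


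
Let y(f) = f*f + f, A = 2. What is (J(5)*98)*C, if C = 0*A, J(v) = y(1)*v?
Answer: 0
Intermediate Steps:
y(f) = f + f**2 (y(f) = f**2 + f = f + f**2)
J(v) = 2*v (J(v) = (1*(1 + 1))*v = (1*2)*v = 2*v)
C = 0 (C = 0*2 = 0)
(J(5)*98)*C = ((2*5)*98)*0 = (10*98)*0 = 980*0 = 0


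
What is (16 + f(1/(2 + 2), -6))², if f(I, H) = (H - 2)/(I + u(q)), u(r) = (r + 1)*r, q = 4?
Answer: 1597696/6561 ≈ 243.51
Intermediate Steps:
u(r) = r*(1 + r) (u(r) = (1 + r)*r = r*(1 + r))
f(I, H) = (-2 + H)/(20 + I) (f(I, H) = (H - 2)/(I + 4*(1 + 4)) = (-2 + H)/(I + 4*5) = (-2 + H)/(I + 20) = (-2 + H)/(20 + I))
(16 + f(1/(2 + 2), -6))² = (16 + (-2 - 6)/(20 + 1/(2 + 2)))² = (16 - 8/(20 + 1/4))² = (16 - 8/(20 + ¼))² = (16 - 8/(81/4))² = (16 + (4/81)*(-8))² = (16 - 32/81)² = (1264/81)² = 1597696/6561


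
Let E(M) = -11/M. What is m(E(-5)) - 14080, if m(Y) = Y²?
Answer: -351879/25 ≈ -14075.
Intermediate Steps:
m(E(-5)) - 14080 = (-11/(-5))² - 14080 = (-11*(-⅕))² - 14080 = (11/5)² - 14080 = 121/25 - 14080 = -351879/25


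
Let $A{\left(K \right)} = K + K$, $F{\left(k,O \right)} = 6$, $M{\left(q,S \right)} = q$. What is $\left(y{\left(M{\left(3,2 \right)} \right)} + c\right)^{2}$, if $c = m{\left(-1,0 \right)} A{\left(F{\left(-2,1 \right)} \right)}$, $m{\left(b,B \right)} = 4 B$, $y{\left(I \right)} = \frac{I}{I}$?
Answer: $1$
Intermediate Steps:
$y{\left(I \right)} = 1$
$A{\left(K \right)} = 2 K$
$c = 0$ ($c = 4 \cdot 0 \cdot 2 \cdot 6 = 0 \cdot 12 = 0$)
$\left(y{\left(M{\left(3,2 \right)} \right)} + c\right)^{2} = \left(1 + 0\right)^{2} = 1^{2} = 1$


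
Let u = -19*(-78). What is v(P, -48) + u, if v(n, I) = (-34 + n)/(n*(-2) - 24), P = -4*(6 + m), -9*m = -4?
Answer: 183499/124 ≈ 1479.8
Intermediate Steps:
m = 4/9 (m = -1/9*(-4) = 4/9 ≈ 0.44444)
P = -232/9 (P = -4*(6 + 4/9) = -4*58/9 = -232/9 ≈ -25.778)
v(n, I) = (-34 + n)/(-24 - 2*n) (v(n, I) = (-34 + n)/(-2*n - 24) = (-34 + n)/(-24 - 2*n))
u = 1482
v(P, -48) + u = (34 - 1*(-232/9))/(2*(12 - 232/9)) + 1482 = (34 + 232/9)/(2*(-124/9)) + 1482 = (1/2)*(-9/124)*(538/9) + 1482 = -269/124 + 1482 = 183499/124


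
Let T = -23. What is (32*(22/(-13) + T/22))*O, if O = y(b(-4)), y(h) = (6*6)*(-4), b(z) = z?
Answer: 1804032/143 ≈ 12616.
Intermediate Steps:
y(h) = -144 (y(h) = 36*(-4) = -144)
O = -144
(32*(22/(-13) + T/22))*O = (32*(22/(-13) - 23/22))*(-144) = (32*(22*(-1/13) - 23*1/22))*(-144) = (32*(-22/13 - 23/22))*(-144) = (32*(-783/286))*(-144) = -12528/143*(-144) = 1804032/143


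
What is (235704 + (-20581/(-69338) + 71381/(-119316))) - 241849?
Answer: -25420447439171/4136566404 ≈ -6145.3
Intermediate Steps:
(235704 + (-20581/(-69338) + 71381/(-119316))) - 241849 = (235704 + (-20581*(-1/69338) + 71381*(-1/119316))) - 241849 = (235704 + (20581/69338 - 71381/119316)) - 241849 = (235704 - 1246886591/4136566404) - 241849 = 975004000801825/4136566404 - 241849 = -25420447439171/4136566404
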